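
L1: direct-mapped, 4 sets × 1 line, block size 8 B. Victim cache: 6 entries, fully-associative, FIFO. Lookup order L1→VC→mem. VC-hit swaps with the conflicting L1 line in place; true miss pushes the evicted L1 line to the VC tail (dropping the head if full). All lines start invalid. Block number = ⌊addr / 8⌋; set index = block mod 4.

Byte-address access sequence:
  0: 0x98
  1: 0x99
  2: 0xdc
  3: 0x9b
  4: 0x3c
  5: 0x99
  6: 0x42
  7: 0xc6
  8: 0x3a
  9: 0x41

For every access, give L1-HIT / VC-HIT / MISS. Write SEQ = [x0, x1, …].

  [0] addr=0x98 blk=19 s=3: MISS | VC []
  [1] addr=0x99 blk=19 s=3: L1-HIT | VC []
  [2] addr=0xdc blk=27 s=3: MISS | VC [19]
  [3] addr=0x9b blk=19 s=3: VC-HIT | VC [27]
  [4] addr=0x3c blk=7 s=3: MISS | VC [27, 19]
  [5] addr=0x99 blk=19 s=3: VC-HIT | VC [27, 7]
  [6] addr=0x42 blk=8 s=0: MISS | VC [27, 7]
  [7] addr=0xc6 blk=24 s=0: MISS | VC [27, 7, 8]
  [8] addr=0x3a blk=7 s=3: VC-HIT | VC [27, 19, 8]
  [9] addr=0x41 blk=8 s=0: VC-HIT | VC [27, 19, 24]

SEQ = [MISS, L1-HIT, MISS, VC-HIT, MISS, VC-HIT, MISS, MISS, VC-HIT, VC-HIT]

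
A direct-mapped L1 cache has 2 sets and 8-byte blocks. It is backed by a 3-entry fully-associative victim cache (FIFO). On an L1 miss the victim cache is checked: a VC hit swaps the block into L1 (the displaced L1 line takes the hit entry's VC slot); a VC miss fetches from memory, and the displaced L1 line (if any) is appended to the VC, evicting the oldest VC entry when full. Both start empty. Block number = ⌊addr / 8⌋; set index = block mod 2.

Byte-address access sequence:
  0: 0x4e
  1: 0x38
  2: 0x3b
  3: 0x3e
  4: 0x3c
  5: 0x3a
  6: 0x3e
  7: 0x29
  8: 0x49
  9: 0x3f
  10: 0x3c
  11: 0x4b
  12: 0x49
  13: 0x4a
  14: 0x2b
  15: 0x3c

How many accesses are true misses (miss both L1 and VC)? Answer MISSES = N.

#0 0x4e→b9/s1 MISS; vc=[]
#1 0x38→b7/s1 MISS; vc=[9]
#2 0x3b→b7/s1 L1-HIT; vc=[9]
#3 0x3e→b7/s1 L1-HIT; vc=[9]
#4 0x3c→b7/s1 L1-HIT; vc=[9]
#5 0x3a→b7/s1 L1-HIT; vc=[9]
#6 0x3e→b7/s1 L1-HIT; vc=[9]
#7 0x29→b5/s1 MISS; vc=[9,7]
#8 0x49→b9/s1 VC-HIT; vc=[5,7]
#9 0x3f→b7/s1 VC-HIT; vc=[5,9]
#10 0x3c→b7/s1 L1-HIT; vc=[5,9]
#11 0x4b→b9/s1 VC-HIT; vc=[5,7]
#12 0x49→b9/s1 L1-HIT; vc=[5,7]
#13 0x4a→b9/s1 L1-HIT; vc=[5,7]
#14 0x2b→b5/s1 VC-HIT; vc=[9,7]
#15 0x3c→b7/s1 VC-HIT; vc=[9,5]

MISSES = 3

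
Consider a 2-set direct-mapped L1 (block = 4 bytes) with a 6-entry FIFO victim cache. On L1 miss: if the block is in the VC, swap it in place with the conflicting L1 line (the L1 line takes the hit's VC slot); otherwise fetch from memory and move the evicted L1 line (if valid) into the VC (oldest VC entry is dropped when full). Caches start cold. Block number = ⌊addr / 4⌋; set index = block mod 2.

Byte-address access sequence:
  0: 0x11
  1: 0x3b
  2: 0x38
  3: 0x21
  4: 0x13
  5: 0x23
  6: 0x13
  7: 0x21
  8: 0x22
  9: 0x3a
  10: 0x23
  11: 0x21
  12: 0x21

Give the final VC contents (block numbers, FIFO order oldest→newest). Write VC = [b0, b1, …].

VC = [4, 14]

0: 0x11 (blk 4, set 0) → MISS  vc=[]
1: 0x3b (blk 14, set 0) → MISS  vc=[4]
2: 0x38 (blk 14, set 0) → L1-HIT  vc=[4]
3: 0x21 (blk 8, set 0) → MISS  vc=[4, 14]
4: 0x13 (blk 4, set 0) → VC-HIT  vc=[8, 14]
5: 0x23 (blk 8, set 0) → VC-HIT  vc=[4, 14]
6: 0x13 (blk 4, set 0) → VC-HIT  vc=[8, 14]
7: 0x21 (blk 8, set 0) → VC-HIT  vc=[4, 14]
8: 0x22 (blk 8, set 0) → L1-HIT  vc=[4, 14]
9: 0x3a (blk 14, set 0) → VC-HIT  vc=[4, 8]
10: 0x23 (blk 8, set 0) → VC-HIT  vc=[4, 14]
11: 0x21 (blk 8, set 0) → L1-HIT  vc=[4, 14]
12: 0x21 (blk 8, set 0) → L1-HIT  vc=[4, 14]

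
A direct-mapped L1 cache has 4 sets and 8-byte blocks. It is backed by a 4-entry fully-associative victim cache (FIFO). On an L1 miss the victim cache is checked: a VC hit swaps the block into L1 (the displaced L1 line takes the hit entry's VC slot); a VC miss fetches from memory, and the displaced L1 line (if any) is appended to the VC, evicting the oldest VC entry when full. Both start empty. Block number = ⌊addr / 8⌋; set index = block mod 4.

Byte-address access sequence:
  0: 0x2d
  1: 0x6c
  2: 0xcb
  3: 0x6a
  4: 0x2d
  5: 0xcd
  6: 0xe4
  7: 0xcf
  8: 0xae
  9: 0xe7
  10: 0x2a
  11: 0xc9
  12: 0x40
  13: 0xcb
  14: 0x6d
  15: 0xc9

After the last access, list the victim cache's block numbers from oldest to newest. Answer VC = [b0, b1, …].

VC = [13, 21, 5, 28]

#0 0x2d→b5/s1 MISS; vc=[]
#1 0x6c→b13/s1 MISS; vc=[5]
#2 0xcb→b25/s1 MISS; vc=[5,13]
#3 0x6a→b13/s1 VC-HIT; vc=[5,25]
#4 0x2d→b5/s1 VC-HIT; vc=[13,25]
#5 0xcd→b25/s1 VC-HIT; vc=[13,5]
#6 0xe4→b28/s0 MISS; vc=[13,5]
#7 0xcf→b25/s1 L1-HIT; vc=[13,5]
#8 0xae→b21/s1 MISS; vc=[13,5,25]
#9 0xe7→b28/s0 L1-HIT; vc=[13,5,25]
#10 0x2a→b5/s1 VC-HIT; vc=[13,21,25]
#11 0xc9→b25/s1 VC-HIT; vc=[13,21,5]
#12 0x40→b8/s0 MISS; vc=[13,21,5,28]
#13 0xcb→b25/s1 L1-HIT; vc=[13,21,5,28]
#14 0x6d→b13/s1 VC-HIT; vc=[25,21,5,28]
#15 0xc9→b25/s1 VC-HIT; vc=[13,21,5,28]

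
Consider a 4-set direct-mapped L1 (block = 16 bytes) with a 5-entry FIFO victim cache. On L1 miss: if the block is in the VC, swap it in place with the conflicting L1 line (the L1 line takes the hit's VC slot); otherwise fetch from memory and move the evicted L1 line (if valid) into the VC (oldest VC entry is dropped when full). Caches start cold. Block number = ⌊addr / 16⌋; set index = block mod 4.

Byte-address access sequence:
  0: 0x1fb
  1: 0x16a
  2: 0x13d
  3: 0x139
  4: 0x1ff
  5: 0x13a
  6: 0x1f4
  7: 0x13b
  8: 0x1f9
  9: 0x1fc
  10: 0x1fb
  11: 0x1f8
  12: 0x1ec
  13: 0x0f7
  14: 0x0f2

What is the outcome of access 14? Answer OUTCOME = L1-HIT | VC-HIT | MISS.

OUTCOME = L1-HIT

0: 0x1fb (blk 31, set 3) → MISS  vc=[]
1: 0x16a (blk 22, set 2) → MISS  vc=[]
2: 0x13d (blk 19, set 3) → MISS  vc=[31]
3: 0x139 (blk 19, set 3) → L1-HIT  vc=[31]
4: 0x1ff (blk 31, set 3) → VC-HIT  vc=[19]
5: 0x13a (blk 19, set 3) → VC-HIT  vc=[31]
6: 0x1f4 (blk 31, set 3) → VC-HIT  vc=[19]
7: 0x13b (blk 19, set 3) → VC-HIT  vc=[31]
8: 0x1f9 (blk 31, set 3) → VC-HIT  vc=[19]
9: 0x1fc (blk 31, set 3) → L1-HIT  vc=[19]
10: 0x1fb (blk 31, set 3) → L1-HIT  vc=[19]
11: 0x1f8 (blk 31, set 3) → L1-HIT  vc=[19]
12: 0x1ec (blk 30, set 2) → MISS  vc=[19, 22]
13: 0xf7 (blk 15, set 3) → MISS  vc=[19, 22, 31]
14: 0xf2 (blk 15, set 3) → L1-HIT  vc=[19, 22, 31]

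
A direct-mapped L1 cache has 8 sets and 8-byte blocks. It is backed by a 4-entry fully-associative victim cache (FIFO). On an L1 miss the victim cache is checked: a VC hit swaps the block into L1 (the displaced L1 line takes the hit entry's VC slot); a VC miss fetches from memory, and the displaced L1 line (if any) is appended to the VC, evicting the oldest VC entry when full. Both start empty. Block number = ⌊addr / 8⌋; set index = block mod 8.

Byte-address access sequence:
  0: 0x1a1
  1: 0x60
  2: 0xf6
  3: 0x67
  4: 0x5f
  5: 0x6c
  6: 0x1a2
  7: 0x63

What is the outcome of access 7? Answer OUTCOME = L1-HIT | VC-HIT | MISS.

#0 0x1a1→b52/s4 MISS; vc=[]
#1 0x60→b12/s4 MISS; vc=[52]
#2 0xf6→b30/s6 MISS; vc=[52]
#3 0x67→b12/s4 L1-HIT; vc=[52]
#4 0x5f→b11/s3 MISS; vc=[52]
#5 0x6c→b13/s5 MISS; vc=[52]
#6 0x1a2→b52/s4 VC-HIT; vc=[12]
#7 0x63→b12/s4 VC-HIT; vc=[52]

OUTCOME = VC-HIT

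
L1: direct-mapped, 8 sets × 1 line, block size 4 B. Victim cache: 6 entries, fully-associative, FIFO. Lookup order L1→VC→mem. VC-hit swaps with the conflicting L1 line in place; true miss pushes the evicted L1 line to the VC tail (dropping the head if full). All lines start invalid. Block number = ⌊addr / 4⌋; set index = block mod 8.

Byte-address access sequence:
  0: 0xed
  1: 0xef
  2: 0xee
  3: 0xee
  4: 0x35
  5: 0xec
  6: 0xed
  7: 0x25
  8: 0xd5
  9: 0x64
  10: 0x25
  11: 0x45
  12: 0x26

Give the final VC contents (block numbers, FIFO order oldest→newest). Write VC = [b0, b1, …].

VC = [13, 25, 17]

#0 0xed→b59/s3 MISS; vc=[]
#1 0xef→b59/s3 L1-HIT; vc=[]
#2 0xee→b59/s3 L1-HIT; vc=[]
#3 0xee→b59/s3 L1-HIT; vc=[]
#4 0x35→b13/s5 MISS; vc=[]
#5 0xec→b59/s3 L1-HIT; vc=[]
#6 0xed→b59/s3 L1-HIT; vc=[]
#7 0x25→b9/s1 MISS; vc=[]
#8 0xd5→b53/s5 MISS; vc=[13]
#9 0x64→b25/s1 MISS; vc=[13,9]
#10 0x25→b9/s1 VC-HIT; vc=[13,25]
#11 0x45→b17/s1 MISS; vc=[13,25,9]
#12 0x26→b9/s1 VC-HIT; vc=[13,25,17]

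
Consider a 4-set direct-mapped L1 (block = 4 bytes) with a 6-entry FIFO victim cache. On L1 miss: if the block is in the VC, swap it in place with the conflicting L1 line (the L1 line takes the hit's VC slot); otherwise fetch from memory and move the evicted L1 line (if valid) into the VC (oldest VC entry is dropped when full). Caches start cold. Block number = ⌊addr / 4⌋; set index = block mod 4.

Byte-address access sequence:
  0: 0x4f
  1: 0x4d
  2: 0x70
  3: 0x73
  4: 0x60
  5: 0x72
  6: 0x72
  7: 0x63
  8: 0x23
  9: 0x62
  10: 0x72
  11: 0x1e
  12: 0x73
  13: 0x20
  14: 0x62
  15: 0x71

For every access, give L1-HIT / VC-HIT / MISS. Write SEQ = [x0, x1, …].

#0 0x4f→b19/s3 MISS; vc=[]
#1 0x4d→b19/s3 L1-HIT; vc=[]
#2 0x70→b28/s0 MISS; vc=[]
#3 0x73→b28/s0 L1-HIT; vc=[]
#4 0x60→b24/s0 MISS; vc=[28]
#5 0x72→b28/s0 VC-HIT; vc=[24]
#6 0x72→b28/s0 L1-HIT; vc=[24]
#7 0x63→b24/s0 VC-HIT; vc=[28]
#8 0x23→b8/s0 MISS; vc=[28,24]
#9 0x62→b24/s0 VC-HIT; vc=[28,8]
#10 0x72→b28/s0 VC-HIT; vc=[24,8]
#11 0x1e→b7/s3 MISS; vc=[24,8,19]
#12 0x73→b28/s0 L1-HIT; vc=[24,8,19]
#13 0x20→b8/s0 VC-HIT; vc=[24,28,19]
#14 0x62→b24/s0 VC-HIT; vc=[8,28,19]
#15 0x71→b28/s0 VC-HIT; vc=[8,24,19]

SEQ = [MISS, L1-HIT, MISS, L1-HIT, MISS, VC-HIT, L1-HIT, VC-HIT, MISS, VC-HIT, VC-HIT, MISS, L1-HIT, VC-HIT, VC-HIT, VC-HIT]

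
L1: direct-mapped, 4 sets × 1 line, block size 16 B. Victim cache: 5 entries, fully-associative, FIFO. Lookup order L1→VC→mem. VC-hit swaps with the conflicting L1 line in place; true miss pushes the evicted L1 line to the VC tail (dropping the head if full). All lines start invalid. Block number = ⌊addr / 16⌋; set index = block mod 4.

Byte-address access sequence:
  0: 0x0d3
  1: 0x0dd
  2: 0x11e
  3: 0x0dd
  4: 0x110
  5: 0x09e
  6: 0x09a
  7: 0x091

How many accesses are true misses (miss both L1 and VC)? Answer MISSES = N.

MISSES = 3

#0 0xd3→b13/s1 MISS; vc=[]
#1 0xdd→b13/s1 L1-HIT; vc=[]
#2 0x11e→b17/s1 MISS; vc=[13]
#3 0xdd→b13/s1 VC-HIT; vc=[17]
#4 0x110→b17/s1 VC-HIT; vc=[13]
#5 0x9e→b9/s1 MISS; vc=[13,17]
#6 0x9a→b9/s1 L1-HIT; vc=[13,17]
#7 0x91→b9/s1 L1-HIT; vc=[13,17]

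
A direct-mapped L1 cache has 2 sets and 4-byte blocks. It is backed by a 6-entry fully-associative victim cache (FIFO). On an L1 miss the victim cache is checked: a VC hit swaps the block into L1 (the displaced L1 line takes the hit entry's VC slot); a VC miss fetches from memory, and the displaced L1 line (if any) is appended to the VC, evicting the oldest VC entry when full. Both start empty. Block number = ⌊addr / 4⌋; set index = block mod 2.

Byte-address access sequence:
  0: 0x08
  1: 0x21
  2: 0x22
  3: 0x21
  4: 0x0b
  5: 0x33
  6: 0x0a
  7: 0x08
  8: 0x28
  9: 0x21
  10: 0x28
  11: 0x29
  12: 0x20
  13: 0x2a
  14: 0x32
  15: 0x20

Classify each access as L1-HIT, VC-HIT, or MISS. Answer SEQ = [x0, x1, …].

SEQ = [MISS, MISS, L1-HIT, L1-HIT, VC-HIT, MISS, VC-HIT, L1-HIT, MISS, VC-HIT, VC-HIT, L1-HIT, VC-HIT, VC-HIT, VC-HIT, VC-HIT]

#0 0x8→b2/s0 MISS; vc=[]
#1 0x21→b8/s0 MISS; vc=[2]
#2 0x22→b8/s0 L1-HIT; vc=[2]
#3 0x21→b8/s0 L1-HIT; vc=[2]
#4 0xb→b2/s0 VC-HIT; vc=[8]
#5 0x33→b12/s0 MISS; vc=[8,2]
#6 0xa→b2/s0 VC-HIT; vc=[8,12]
#7 0x8→b2/s0 L1-HIT; vc=[8,12]
#8 0x28→b10/s0 MISS; vc=[8,12,2]
#9 0x21→b8/s0 VC-HIT; vc=[10,12,2]
#10 0x28→b10/s0 VC-HIT; vc=[8,12,2]
#11 0x29→b10/s0 L1-HIT; vc=[8,12,2]
#12 0x20→b8/s0 VC-HIT; vc=[10,12,2]
#13 0x2a→b10/s0 VC-HIT; vc=[8,12,2]
#14 0x32→b12/s0 VC-HIT; vc=[8,10,2]
#15 0x20→b8/s0 VC-HIT; vc=[12,10,2]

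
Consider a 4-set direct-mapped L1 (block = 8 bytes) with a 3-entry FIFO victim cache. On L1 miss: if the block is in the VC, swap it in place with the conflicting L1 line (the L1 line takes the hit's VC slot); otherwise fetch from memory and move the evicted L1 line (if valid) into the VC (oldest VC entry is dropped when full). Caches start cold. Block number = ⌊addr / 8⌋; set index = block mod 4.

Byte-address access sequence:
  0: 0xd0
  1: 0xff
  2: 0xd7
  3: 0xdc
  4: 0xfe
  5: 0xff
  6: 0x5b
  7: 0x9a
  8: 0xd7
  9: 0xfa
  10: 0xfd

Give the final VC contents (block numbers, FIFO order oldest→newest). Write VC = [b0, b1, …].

VC = [27, 19, 11]

  [0] addr=0xd0 blk=26 s=2: MISS | VC []
  [1] addr=0xff blk=31 s=3: MISS | VC []
  [2] addr=0xd7 blk=26 s=2: L1-HIT | VC []
  [3] addr=0xdc blk=27 s=3: MISS | VC [31]
  [4] addr=0xfe blk=31 s=3: VC-HIT | VC [27]
  [5] addr=0xff blk=31 s=3: L1-HIT | VC [27]
  [6] addr=0x5b blk=11 s=3: MISS | VC [27, 31]
  [7] addr=0x9a blk=19 s=3: MISS | VC [27, 31, 11]
  [8] addr=0xd7 blk=26 s=2: L1-HIT | VC [27, 31, 11]
  [9] addr=0xfa blk=31 s=3: VC-HIT | VC [27, 19, 11]
  [10] addr=0xfd blk=31 s=3: L1-HIT | VC [27, 19, 11]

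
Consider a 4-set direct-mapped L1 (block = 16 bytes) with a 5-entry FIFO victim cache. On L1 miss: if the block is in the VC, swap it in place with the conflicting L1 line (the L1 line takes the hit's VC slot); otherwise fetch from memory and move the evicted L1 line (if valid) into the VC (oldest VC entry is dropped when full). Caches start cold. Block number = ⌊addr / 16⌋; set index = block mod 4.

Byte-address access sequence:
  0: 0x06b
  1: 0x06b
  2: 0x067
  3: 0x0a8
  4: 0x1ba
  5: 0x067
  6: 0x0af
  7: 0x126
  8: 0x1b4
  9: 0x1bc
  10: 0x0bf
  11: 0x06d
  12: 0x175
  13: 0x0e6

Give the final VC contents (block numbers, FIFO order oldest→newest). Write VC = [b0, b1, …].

VC = [18, 10, 27, 11, 6]

0: 0x6b (blk 6, set 2) → MISS  vc=[]
1: 0x6b (blk 6, set 2) → L1-HIT  vc=[]
2: 0x67 (blk 6, set 2) → L1-HIT  vc=[]
3: 0xa8 (blk 10, set 2) → MISS  vc=[6]
4: 0x1ba (blk 27, set 3) → MISS  vc=[6]
5: 0x67 (blk 6, set 2) → VC-HIT  vc=[10]
6: 0xaf (blk 10, set 2) → VC-HIT  vc=[6]
7: 0x126 (blk 18, set 2) → MISS  vc=[6, 10]
8: 0x1b4 (blk 27, set 3) → L1-HIT  vc=[6, 10]
9: 0x1bc (blk 27, set 3) → L1-HIT  vc=[6, 10]
10: 0xbf (blk 11, set 3) → MISS  vc=[6, 10, 27]
11: 0x6d (blk 6, set 2) → VC-HIT  vc=[18, 10, 27]
12: 0x175 (blk 23, set 3) → MISS  vc=[18, 10, 27, 11]
13: 0xe6 (blk 14, set 2) → MISS  vc=[18, 10, 27, 11, 6]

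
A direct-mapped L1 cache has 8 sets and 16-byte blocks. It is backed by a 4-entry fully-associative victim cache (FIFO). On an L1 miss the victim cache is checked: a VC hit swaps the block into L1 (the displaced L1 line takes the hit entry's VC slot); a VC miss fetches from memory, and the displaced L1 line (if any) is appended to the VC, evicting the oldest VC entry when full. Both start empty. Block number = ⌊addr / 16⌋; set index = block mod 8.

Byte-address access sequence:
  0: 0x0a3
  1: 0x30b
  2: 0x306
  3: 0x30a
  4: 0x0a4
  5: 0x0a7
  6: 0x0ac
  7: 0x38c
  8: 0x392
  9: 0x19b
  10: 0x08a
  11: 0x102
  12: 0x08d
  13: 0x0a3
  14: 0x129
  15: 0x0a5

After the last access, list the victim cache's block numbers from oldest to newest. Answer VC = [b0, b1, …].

VC = [57, 56, 16, 18]

0: 0xa3 (blk 10, set 2) → MISS  vc=[]
1: 0x30b (blk 48, set 0) → MISS  vc=[]
2: 0x306 (blk 48, set 0) → L1-HIT  vc=[]
3: 0x30a (blk 48, set 0) → L1-HIT  vc=[]
4: 0xa4 (blk 10, set 2) → L1-HIT  vc=[]
5: 0xa7 (blk 10, set 2) → L1-HIT  vc=[]
6: 0xac (blk 10, set 2) → L1-HIT  vc=[]
7: 0x38c (blk 56, set 0) → MISS  vc=[48]
8: 0x392 (blk 57, set 1) → MISS  vc=[48]
9: 0x19b (blk 25, set 1) → MISS  vc=[48, 57]
10: 0x8a (blk 8, set 0) → MISS  vc=[48, 57, 56]
11: 0x102 (blk 16, set 0) → MISS  vc=[48, 57, 56, 8]
12: 0x8d (blk 8, set 0) → VC-HIT  vc=[48, 57, 56, 16]
13: 0xa3 (blk 10, set 2) → L1-HIT  vc=[48, 57, 56, 16]
14: 0x129 (blk 18, set 2) → MISS  vc=[57, 56, 16, 10]
15: 0xa5 (blk 10, set 2) → VC-HIT  vc=[57, 56, 16, 18]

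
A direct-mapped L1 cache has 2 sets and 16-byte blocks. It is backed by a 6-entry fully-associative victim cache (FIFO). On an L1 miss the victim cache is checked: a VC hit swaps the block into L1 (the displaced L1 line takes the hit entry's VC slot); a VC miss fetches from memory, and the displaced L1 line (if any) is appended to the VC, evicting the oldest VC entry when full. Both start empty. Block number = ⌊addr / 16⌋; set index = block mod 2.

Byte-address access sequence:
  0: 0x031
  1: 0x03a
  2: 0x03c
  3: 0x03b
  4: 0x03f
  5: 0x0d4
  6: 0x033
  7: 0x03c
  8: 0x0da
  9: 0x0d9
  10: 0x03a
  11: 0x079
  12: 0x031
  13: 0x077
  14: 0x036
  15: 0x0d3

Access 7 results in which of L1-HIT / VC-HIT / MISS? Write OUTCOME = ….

  [0] addr=0x31 blk=3 s=1: MISS | VC []
  [1] addr=0x3a blk=3 s=1: L1-HIT | VC []
  [2] addr=0x3c blk=3 s=1: L1-HIT | VC []
  [3] addr=0x3b blk=3 s=1: L1-HIT | VC []
  [4] addr=0x3f blk=3 s=1: L1-HIT | VC []
  [5] addr=0xd4 blk=13 s=1: MISS | VC [3]
  [6] addr=0x33 blk=3 s=1: VC-HIT | VC [13]
  [7] addr=0x3c blk=3 s=1: L1-HIT | VC [13]
  [8] addr=0xda blk=13 s=1: VC-HIT | VC [3]
  [9] addr=0xd9 blk=13 s=1: L1-HIT | VC [3]
  [10] addr=0x3a blk=3 s=1: VC-HIT | VC [13]
  [11] addr=0x79 blk=7 s=1: MISS | VC [13, 3]
  [12] addr=0x31 blk=3 s=1: VC-HIT | VC [13, 7]
  [13] addr=0x77 blk=7 s=1: VC-HIT | VC [13, 3]
  [14] addr=0x36 blk=3 s=1: VC-HIT | VC [13, 7]
  [15] addr=0xd3 blk=13 s=1: VC-HIT | VC [3, 7]

OUTCOME = L1-HIT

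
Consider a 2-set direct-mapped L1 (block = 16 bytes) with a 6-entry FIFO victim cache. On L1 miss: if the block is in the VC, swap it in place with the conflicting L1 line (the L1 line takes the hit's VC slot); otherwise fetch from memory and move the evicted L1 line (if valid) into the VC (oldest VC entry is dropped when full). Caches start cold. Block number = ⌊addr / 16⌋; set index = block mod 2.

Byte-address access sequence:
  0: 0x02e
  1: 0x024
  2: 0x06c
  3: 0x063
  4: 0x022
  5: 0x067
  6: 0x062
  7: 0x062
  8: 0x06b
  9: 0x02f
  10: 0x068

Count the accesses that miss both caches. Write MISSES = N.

MISSES = 2

0: 0x2e (blk 2, set 0) → MISS  vc=[]
1: 0x24 (blk 2, set 0) → L1-HIT  vc=[]
2: 0x6c (blk 6, set 0) → MISS  vc=[2]
3: 0x63 (blk 6, set 0) → L1-HIT  vc=[2]
4: 0x22 (blk 2, set 0) → VC-HIT  vc=[6]
5: 0x67 (blk 6, set 0) → VC-HIT  vc=[2]
6: 0x62 (blk 6, set 0) → L1-HIT  vc=[2]
7: 0x62 (blk 6, set 0) → L1-HIT  vc=[2]
8: 0x6b (blk 6, set 0) → L1-HIT  vc=[2]
9: 0x2f (blk 2, set 0) → VC-HIT  vc=[6]
10: 0x68 (blk 6, set 0) → VC-HIT  vc=[2]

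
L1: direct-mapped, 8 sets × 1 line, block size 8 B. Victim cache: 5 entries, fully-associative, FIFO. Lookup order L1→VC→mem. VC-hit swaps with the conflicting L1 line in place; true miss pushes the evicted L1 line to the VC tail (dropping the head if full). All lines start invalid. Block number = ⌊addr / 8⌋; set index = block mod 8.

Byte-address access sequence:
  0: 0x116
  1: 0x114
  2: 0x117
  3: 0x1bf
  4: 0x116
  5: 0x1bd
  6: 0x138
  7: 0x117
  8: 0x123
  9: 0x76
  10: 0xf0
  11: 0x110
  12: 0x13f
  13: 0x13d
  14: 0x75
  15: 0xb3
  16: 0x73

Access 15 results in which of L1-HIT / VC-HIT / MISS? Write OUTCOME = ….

#0 0x116→b34/s2 MISS; vc=[]
#1 0x114→b34/s2 L1-HIT; vc=[]
#2 0x117→b34/s2 L1-HIT; vc=[]
#3 0x1bf→b55/s7 MISS; vc=[]
#4 0x116→b34/s2 L1-HIT; vc=[]
#5 0x1bd→b55/s7 L1-HIT; vc=[]
#6 0x138→b39/s7 MISS; vc=[55]
#7 0x117→b34/s2 L1-HIT; vc=[55]
#8 0x123→b36/s4 MISS; vc=[55]
#9 0x76→b14/s6 MISS; vc=[55]
#10 0xf0→b30/s6 MISS; vc=[55,14]
#11 0x110→b34/s2 L1-HIT; vc=[55,14]
#12 0x13f→b39/s7 L1-HIT; vc=[55,14]
#13 0x13d→b39/s7 L1-HIT; vc=[55,14]
#14 0x75→b14/s6 VC-HIT; vc=[55,30]
#15 0xb3→b22/s6 MISS; vc=[55,30,14]
#16 0x73→b14/s6 VC-HIT; vc=[55,30,22]

OUTCOME = MISS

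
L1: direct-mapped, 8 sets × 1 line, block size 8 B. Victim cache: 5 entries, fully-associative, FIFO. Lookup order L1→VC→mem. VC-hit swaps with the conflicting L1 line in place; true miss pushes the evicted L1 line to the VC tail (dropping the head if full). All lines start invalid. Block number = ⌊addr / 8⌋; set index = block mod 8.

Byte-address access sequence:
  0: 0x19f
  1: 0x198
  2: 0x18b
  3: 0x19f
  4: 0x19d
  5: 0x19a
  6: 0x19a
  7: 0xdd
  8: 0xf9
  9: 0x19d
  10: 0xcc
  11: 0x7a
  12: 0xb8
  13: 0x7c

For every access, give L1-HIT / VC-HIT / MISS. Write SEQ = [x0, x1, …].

  [0] addr=0x19f blk=51 s=3: MISS | VC []
  [1] addr=0x198 blk=51 s=3: L1-HIT | VC []
  [2] addr=0x18b blk=49 s=1: MISS | VC []
  [3] addr=0x19f blk=51 s=3: L1-HIT | VC []
  [4] addr=0x19d blk=51 s=3: L1-HIT | VC []
  [5] addr=0x19a blk=51 s=3: L1-HIT | VC []
  [6] addr=0x19a blk=51 s=3: L1-HIT | VC []
  [7] addr=0xdd blk=27 s=3: MISS | VC [51]
  [8] addr=0xf9 blk=31 s=7: MISS | VC [51]
  [9] addr=0x19d blk=51 s=3: VC-HIT | VC [27]
  [10] addr=0xcc blk=25 s=1: MISS | VC [27, 49]
  [11] addr=0x7a blk=15 s=7: MISS | VC [27, 49, 31]
  [12] addr=0xb8 blk=23 s=7: MISS | VC [27, 49, 31, 15]
  [13] addr=0x7c blk=15 s=7: VC-HIT | VC [27, 49, 31, 23]

SEQ = [MISS, L1-HIT, MISS, L1-HIT, L1-HIT, L1-HIT, L1-HIT, MISS, MISS, VC-HIT, MISS, MISS, MISS, VC-HIT]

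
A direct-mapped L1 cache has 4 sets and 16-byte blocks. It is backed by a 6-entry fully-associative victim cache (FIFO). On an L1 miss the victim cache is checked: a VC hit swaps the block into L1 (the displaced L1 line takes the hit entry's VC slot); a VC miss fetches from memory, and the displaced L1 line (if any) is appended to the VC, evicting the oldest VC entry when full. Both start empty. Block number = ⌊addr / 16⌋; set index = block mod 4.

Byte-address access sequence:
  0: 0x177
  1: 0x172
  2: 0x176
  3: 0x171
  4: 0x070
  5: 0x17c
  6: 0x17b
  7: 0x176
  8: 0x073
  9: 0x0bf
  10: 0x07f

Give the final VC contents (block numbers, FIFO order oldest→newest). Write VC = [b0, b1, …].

  [0] addr=0x177 blk=23 s=3: MISS | VC []
  [1] addr=0x172 blk=23 s=3: L1-HIT | VC []
  [2] addr=0x176 blk=23 s=3: L1-HIT | VC []
  [3] addr=0x171 blk=23 s=3: L1-HIT | VC []
  [4] addr=0x70 blk=7 s=3: MISS | VC [23]
  [5] addr=0x17c blk=23 s=3: VC-HIT | VC [7]
  [6] addr=0x17b blk=23 s=3: L1-HIT | VC [7]
  [7] addr=0x176 blk=23 s=3: L1-HIT | VC [7]
  [8] addr=0x73 blk=7 s=3: VC-HIT | VC [23]
  [9] addr=0xbf blk=11 s=3: MISS | VC [23, 7]
  [10] addr=0x7f blk=7 s=3: VC-HIT | VC [23, 11]

VC = [23, 11]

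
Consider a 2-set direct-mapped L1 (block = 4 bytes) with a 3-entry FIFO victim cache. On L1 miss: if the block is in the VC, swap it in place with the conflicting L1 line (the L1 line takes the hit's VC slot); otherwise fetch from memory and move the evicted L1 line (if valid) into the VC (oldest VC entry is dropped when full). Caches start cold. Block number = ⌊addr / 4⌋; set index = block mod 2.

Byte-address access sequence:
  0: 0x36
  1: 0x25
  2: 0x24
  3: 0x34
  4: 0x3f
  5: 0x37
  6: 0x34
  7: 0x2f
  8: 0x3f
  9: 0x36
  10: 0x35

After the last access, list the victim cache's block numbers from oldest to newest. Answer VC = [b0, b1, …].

0: 0x36 (blk 13, set 1) → MISS  vc=[]
1: 0x25 (blk 9, set 1) → MISS  vc=[13]
2: 0x24 (blk 9, set 1) → L1-HIT  vc=[13]
3: 0x34 (blk 13, set 1) → VC-HIT  vc=[9]
4: 0x3f (blk 15, set 1) → MISS  vc=[9, 13]
5: 0x37 (blk 13, set 1) → VC-HIT  vc=[9, 15]
6: 0x34 (blk 13, set 1) → L1-HIT  vc=[9, 15]
7: 0x2f (blk 11, set 1) → MISS  vc=[9, 15, 13]
8: 0x3f (blk 15, set 1) → VC-HIT  vc=[9, 11, 13]
9: 0x36 (blk 13, set 1) → VC-HIT  vc=[9, 11, 15]
10: 0x35 (blk 13, set 1) → L1-HIT  vc=[9, 11, 15]

VC = [9, 11, 15]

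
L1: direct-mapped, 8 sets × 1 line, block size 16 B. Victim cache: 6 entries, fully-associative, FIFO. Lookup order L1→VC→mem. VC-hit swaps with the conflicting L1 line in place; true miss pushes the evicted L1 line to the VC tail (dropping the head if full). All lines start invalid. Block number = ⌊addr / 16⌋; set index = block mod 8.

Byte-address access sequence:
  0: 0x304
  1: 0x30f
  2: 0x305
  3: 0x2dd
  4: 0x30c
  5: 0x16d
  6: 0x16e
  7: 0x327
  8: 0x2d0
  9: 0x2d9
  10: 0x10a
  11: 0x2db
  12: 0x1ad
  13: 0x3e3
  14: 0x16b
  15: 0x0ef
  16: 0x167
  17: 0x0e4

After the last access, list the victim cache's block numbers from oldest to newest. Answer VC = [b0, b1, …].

#0 0x304→b48/s0 MISS; vc=[]
#1 0x30f→b48/s0 L1-HIT; vc=[]
#2 0x305→b48/s0 L1-HIT; vc=[]
#3 0x2dd→b45/s5 MISS; vc=[]
#4 0x30c→b48/s0 L1-HIT; vc=[]
#5 0x16d→b22/s6 MISS; vc=[]
#6 0x16e→b22/s6 L1-HIT; vc=[]
#7 0x327→b50/s2 MISS; vc=[]
#8 0x2d0→b45/s5 L1-HIT; vc=[]
#9 0x2d9→b45/s5 L1-HIT; vc=[]
#10 0x10a→b16/s0 MISS; vc=[48]
#11 0x2db→b45/s5 L1-HIT; vc=[48]
#12 0x1ad→b26/s2 MISS; vc=[48,50]
#13 0x3e3→b62/s6 MISS; vc=[48,50,22]
#14 0x16b→b22/s6 VC-HIT; vc=[48,50,62]
#15 0xef→b14/s6 MISS; vc=[48,50,62,22]
#16 0x167→b22/s6 VC-HIT; vc=[48,50,62,14]
#17 0xe4→b14/s6 VC-HIT; vc=[48,50,62,22]

VC = [48, 50, 62, 22]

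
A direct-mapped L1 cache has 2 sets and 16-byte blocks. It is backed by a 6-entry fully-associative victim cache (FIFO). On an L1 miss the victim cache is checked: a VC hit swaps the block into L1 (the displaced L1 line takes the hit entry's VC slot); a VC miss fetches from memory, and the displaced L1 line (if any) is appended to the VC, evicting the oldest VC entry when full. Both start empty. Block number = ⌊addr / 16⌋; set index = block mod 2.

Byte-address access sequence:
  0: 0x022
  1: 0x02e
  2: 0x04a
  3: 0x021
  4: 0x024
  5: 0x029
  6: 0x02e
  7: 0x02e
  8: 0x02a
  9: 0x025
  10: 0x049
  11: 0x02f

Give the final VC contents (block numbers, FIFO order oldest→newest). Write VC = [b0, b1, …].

VC = [4]

0: 0x22 (blk 2, set 0) → MISS  vc=[]
1: 0x2e (blk 2, set 0) → L1-HIT  vc=[]
2: 0x4a (blk 4, set 0) → MISS  vc=[2]
3: 0x21 (blk 2, set 0) → VC-HIT  vc=[4]
4: 0x24 (blk 2, set 0) → L1-HIT  vc=[4]
5: 0x29 (blk 2, set 0) → L1-HIT  vc=[4]
6: 0x2e (blk 2, set 0) → L1-HIT  vc=[4]
7: 0x2e (blk 2, set 0) → L1-HIT  vc=[4]
8: 0x2a (blk 2, set 0) → L1-HIT  vc=[4]
9: 0x25 (blk 2, set 0) → L1-HIT  vc=[4]
10: 0x49 (blk 4, set 0) → VC-HIT  vc=[2]
11: 0x2f (blk 2, set 0) → VC-HIT  vc=[4]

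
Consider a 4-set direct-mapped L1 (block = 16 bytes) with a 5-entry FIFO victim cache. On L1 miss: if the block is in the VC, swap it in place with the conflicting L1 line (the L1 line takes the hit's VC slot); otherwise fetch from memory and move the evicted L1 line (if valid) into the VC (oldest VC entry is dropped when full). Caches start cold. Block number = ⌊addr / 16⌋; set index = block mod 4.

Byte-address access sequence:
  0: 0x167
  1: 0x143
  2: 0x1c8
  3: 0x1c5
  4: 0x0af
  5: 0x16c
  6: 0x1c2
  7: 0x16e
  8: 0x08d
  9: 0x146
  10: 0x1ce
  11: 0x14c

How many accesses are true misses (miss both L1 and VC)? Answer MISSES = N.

0: 0x167 (blk 22, set 2) → MISS  vc=[]
1: 0x143 (blk 20, set 0) → MISS  vc=[]
2: 0x1c8 (blk 28, set 0) → MISS  vc=[20]
3: 0x1c5 (blk 28, set 0) → L1-HIT  vc=[20]
4: 0xaf (blk 10, set 2) → MISS  vc=[20, 22]
5: 0x16c (blk 22, set 2) → VC-HIT  vc=[20, 10]
6: 0x1c2 (blk 28, set 0) → L1-HIT  vc=[20, 10]
7: 0x16e (blk 22, set 2) → L1-HIT  vc=[20, 10]
8: 0x8d (blk 8, set 0) → MISS  vc=[20, 10, 28]
9: 0x146 (blk 20, set 0) → VC-HIT  vc=[8, 10, 28]
10: 0x1ce (blk 28, set 0) → VC-HIT  vc=[8, 10, 20]
11: 0x14c (blk 20, set 0) → VC-HIT  vc=[8, 10, 28]

MISSES = 5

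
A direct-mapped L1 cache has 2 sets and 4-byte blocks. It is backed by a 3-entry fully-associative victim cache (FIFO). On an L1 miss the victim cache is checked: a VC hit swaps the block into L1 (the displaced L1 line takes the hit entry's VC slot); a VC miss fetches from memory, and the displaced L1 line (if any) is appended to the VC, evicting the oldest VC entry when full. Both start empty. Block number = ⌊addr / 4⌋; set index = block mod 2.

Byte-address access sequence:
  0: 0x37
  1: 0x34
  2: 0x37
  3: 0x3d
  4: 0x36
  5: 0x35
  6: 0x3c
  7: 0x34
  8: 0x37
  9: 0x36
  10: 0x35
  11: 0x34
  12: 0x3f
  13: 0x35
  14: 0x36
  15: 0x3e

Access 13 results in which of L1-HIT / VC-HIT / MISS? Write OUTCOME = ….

OUTCOME = VC-HIT

  [0] addr=0x37 blk=13 s=1: MISS | VC []
  [1] addr=0x34 blk=13 s=1: L1-HIT | VC []
  [2] addr=0x37 blk=13 s=1: L1-HIT | VC []
  [3] addr=0x3d blk=15 s=1: MISS | VC [13]
  [4] addr=0x36 blk=13 s=1: VC-HIT | VC [15]
  [5] addr=0x35 blk=13 s=1: L1-HIT | VC [15]
  [6] addr=0x3c blk=15 s=1: VC-HIT | VC [13]
  [7] addr=0x34 blk=13 s=1: VC-HIT | VC [15]
  [8] addr=0x37 blk=13 s=1: L1-HIT | VC [15]
  [9] addr=0x36 blk=13 s=1: L1-HIT | VC [15]
  [10] addr=0x35 blk=13 s=1: L1-HIT | VC [15]
  [11] addr=0x34 blk=13 s=1: L1-HIT | VC [15]
  [12] addr=0x3f blk=15 s=1: VC-HIT | VC [13]
  [13] addr=0x35 blk=13 s=1: VC-HIT | VC [15]
  [14] addr=0x36 blk=13 s=1: L1-HIT | VC [15]
  [15] addr=0x3e blk=15 s=1: VC-HIT | VC [13]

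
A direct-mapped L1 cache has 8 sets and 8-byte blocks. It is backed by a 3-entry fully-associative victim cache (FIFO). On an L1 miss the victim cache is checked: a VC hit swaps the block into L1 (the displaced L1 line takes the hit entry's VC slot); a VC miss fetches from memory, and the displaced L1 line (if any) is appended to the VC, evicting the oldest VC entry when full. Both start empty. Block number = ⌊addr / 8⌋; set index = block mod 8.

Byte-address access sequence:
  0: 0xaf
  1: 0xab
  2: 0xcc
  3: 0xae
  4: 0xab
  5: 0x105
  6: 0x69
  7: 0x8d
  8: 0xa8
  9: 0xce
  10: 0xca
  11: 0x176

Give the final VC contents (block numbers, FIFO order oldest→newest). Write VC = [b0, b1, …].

#0 0xaf→b21/s5 MISS; vc=[]
#1 0xab→b21/s5 L1-HIT; vc=[]
#2 0xcc→b25/s1 MISS; vc=[]
#3 0xae→b21/s5 L1-HIT; vc=[]
#4 0xab→b21/s5 L1-HIT; vc=[]
#5 0x105→b32/s0 MISS; vc=[]
#6 0x69→b13/s5 MISS; vc=[21]
#7 0x8d→b17/s1 MISS; vc=[21,25]
#8 0xa8→b21/s5 VC-HIT; vc=[13,25]
#9 0xce→b25/s1 VC-HIT; vc=[13,17]
#10 0xca→b25/s1 L1-HIT; vc=[13,17]
#11 0x176→b46/s6 MISS; vc=[13,17]

VC = [13, 17]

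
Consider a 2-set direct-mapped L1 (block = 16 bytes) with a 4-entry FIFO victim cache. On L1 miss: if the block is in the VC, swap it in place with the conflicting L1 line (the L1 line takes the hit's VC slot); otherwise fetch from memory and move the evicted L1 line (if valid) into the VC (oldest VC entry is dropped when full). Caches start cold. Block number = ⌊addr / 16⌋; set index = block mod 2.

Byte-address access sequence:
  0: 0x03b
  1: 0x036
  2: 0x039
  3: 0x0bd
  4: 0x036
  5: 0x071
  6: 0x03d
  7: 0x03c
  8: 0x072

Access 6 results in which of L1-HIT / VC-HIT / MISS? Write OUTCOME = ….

0: 0x3b (blk 3, set 1) → MISS  vc=[]
1: 0x36 (blk 3, set 1) → L1-HIT  vc=[]
2: 0x39 (blk 3, set 1) → L1-HIT  vc=[]
3: 0xbd (blk 11, set 1) → MISS  vc=[3]
4: 0x36 (blk 3, set 1) → VC-HIT  vc=[11]
5: 0x71 (blk 7, set 1) → MISS  vc=[11, 3]
6: 0x3d (blk 3, set 1) → VC-HIT  vc=[11, 7]
7: 0x3c (blk 3, set 1) → L1-HIT  vc=[11, 7]
8: 0x72 (blk 7, set 1) → VC-HIT  vc=[11, 3]

OUTCOME = VC-HIT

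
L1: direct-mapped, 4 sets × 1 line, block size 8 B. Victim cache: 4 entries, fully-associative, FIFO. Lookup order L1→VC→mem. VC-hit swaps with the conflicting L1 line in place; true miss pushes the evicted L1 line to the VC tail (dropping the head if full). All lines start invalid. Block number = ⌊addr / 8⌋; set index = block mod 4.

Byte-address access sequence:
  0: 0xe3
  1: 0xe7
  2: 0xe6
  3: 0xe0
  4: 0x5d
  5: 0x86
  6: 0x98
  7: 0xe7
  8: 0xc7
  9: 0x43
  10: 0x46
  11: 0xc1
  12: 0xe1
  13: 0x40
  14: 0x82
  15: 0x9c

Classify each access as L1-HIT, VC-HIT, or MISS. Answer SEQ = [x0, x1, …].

  [0] addr=0xe3 blk=28 s=0: MISS | VC []
  [1] addr=0xe7 blk=28 s=0: L1-HIT | VC []
  [2] addr=0xe6 blk=28 s=0: L1-HIT | VC []
  [3] addr=0xe0 blk=28 s=0: L1-HIT | VC []
  [4] addr=0x5d blk=11 s=3: MISS | VC []
  [5] addr=0x86 blk=16 s=0: MISS | VC [28]
  [6] addr=0x98 blk=19 s=3: MISS | VC [28, 11]
  [7] addr=0xe7 blk=28 s=0: VC-HIT | VC [16, 11]
  [8] addr=0xc7 blk=24 s=0: MISS | VC [16, 11, 28]
  [9] addr=0x43 blk=8 s=0: MISS | VC [16, 11, 28, 24]
  [10] addr=0x46 blk=8 s=0: L1-HIT | VC [16, 11, 28, 24]
  [11] addr=0xc1 blk=24 s=0: VC-HIT | VC [16, 11, 28, 8]
  [12] addr=0xe1 blk=28 s=0: VC-HIT | VC [16, 11, 24, 8]
  [13] addr=0x40 blk=8 s=0: VC-HIT | VC [16, 11, 24, 28]
  [14] addr=0x82 blk=16 s=0: VC-HIT | VC [8, 11, 24, 28]
  [15] addr=0x9c blk=19 s=3: L1-HIT | VC [8, 11, 24, 28]

SEQ = [MISS, L1-HIT, L1-HIT, L1-HIT, MISS, MISS, MISS, VC-HIT, MISS, MISS, L1-HIT, VC-HIT, VC-HIT, VC-HIT, VC-HIT, L1-HIT]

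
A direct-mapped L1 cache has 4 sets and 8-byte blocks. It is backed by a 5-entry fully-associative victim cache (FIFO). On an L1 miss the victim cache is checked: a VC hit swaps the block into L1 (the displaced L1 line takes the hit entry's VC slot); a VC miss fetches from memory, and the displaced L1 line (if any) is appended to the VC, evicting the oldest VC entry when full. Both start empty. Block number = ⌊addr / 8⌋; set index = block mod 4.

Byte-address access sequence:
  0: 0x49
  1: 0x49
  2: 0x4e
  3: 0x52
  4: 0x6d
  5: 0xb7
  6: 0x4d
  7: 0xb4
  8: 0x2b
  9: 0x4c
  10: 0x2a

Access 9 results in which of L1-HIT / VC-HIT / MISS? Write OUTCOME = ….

  [0] addr=0x49 blk=9 s=1: MISS | VC []
  [1] addr=0x49 blk=9 s=1: L1-HIT | VC []
  [2] addr=0x4e blk=9 s=1: L1-HIT | VC []
  [3] addr=0x52 blk=10 s=2: MISS | VC []
  [4] addr=0x6d blk=13 s=1: MISS | VC [9]
  [5] addr=0xb7 blk=22 s=2: MISS | VC [9, 10]
  [6] addr=0x4d blk=9 s=1: VC-HIT | VC [13, 10]
  [7] addr=0xb4 blk=22 s=2: L1-HIT | VC [13, 10]
  [8] addr=0x2b blk=5 s=1: MISS | VC [13, 10, 9]
  [9] addr=0x4c blk=9 s=1: VC-HIT | VC [13, 10, 5]
  [10] addr=0x2a blk=5 s=1: VC-HIT | VC [13, 10, 9]

OUTCOME = VC-HIT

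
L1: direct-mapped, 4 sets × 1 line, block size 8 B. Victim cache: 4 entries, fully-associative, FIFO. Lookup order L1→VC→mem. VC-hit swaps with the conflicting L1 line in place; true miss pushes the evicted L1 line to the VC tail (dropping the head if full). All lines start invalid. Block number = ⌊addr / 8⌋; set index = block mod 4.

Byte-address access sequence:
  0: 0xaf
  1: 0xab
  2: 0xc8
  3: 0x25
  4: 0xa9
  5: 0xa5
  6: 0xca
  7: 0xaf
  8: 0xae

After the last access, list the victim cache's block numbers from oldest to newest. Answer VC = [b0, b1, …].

VC = [25, 4]

  [0] addr=0xaf blk=21 s=1: MISS | VC []
  [1] addr=0xab blk=21 s=1: L1-HIT | VC []
  [2] addr=0xc8 blk=25 s=1: MISS | VC [21]
  [3] addr=0x25 blk=4 s=0: MISS | VC [21]
  [4] addr=0xa9 blk=21 s=1: VC-HIT | VC [25]
  [5] addr=0xa5 blk=20 s=0: MISS | VC [25, 4]
  [6] addr=0xca blk=25 s=1: VC-HIT | VC [21, 4]
  [7] addr=0xaf blk=21 s=1: VC-HIT | VC [25, 4]
  [8] addr=0xae blk=21 s=1: L1-HIT | VC [25, 4]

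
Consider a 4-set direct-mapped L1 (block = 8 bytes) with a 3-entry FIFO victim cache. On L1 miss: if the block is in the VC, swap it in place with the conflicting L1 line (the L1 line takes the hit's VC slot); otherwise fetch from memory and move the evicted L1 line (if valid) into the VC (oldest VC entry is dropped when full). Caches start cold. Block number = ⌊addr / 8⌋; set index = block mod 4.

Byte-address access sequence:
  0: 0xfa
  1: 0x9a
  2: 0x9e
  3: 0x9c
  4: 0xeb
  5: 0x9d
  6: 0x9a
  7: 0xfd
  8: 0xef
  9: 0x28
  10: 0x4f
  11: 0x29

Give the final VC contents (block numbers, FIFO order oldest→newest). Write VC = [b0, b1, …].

VC = [19, 29, 9]

0: 0xfa (blk 31, set 3) → MISS  vc=[]
1: 0x9a (blk 19, set 3) → MISS  vc=[31]
2: 0x9e (blk 19, set 3) → L1-HIT  vc=[31]
3: 0x9c (blk 19, set 3) → L1-HIT  vc=[31]
4: 0xeb (blk 29, set 1) → MISS  vc=[31]
5: 0x9d (blk 19, set 3) → L1-HIT  vc=[31]
6: 0x9a (blk 19, set 3) → L1-HIT  vc=[31]
7: 0xfd (blk 31, set 3) → VC-HIT  vc=[19]
8: 0xef (blk 29, set 1) → L1-HIT  vc=[19]
9: 0x28 (blk 5, set 1) → MISS  vc=[19, 29]
10: 0x4f (blk 9, set 1) → MISS  vc=[19, 29, 5]
11: 0x29 (blk 5, set 1) → VC-HIT  vc=[19, 29, 9]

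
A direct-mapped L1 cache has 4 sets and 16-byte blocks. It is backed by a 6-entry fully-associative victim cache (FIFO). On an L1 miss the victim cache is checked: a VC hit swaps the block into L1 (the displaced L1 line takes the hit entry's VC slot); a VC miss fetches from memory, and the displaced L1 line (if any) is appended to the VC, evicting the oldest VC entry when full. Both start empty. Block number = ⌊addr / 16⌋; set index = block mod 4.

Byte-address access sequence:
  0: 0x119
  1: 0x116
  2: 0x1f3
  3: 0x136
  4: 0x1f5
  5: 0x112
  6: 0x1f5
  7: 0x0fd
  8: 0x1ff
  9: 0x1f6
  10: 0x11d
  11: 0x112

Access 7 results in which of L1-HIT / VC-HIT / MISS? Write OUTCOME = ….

#0 0x119→b17/s1 MISS; vc=[]
#1 0x116→b17/s1 L1-HIT; vc=[]
#2 0x1f3→b31/s3 MISS; vc=[]
#3 0x136→b19/s3 MISS; vc=[31]
#4 0x1f5→b31/s3 VC-HIT; vc=[19]
#5 0x112→b17/s1 L1-HIT; vc=[19]
#6 0x1f5→b31/s3 L1-HIT; vc=[19]
#7 0xfd→b15/s3 MISS; vc=[19,31]
#8 0x1ff→b31/s3 VC-HIT; vc=[19,15]
#9 0x1f6→b31/s3 L1-HIT; vc=[19,15]
#10 0x11d→b17/s1 L1-HIT; vc=[19,15]
#11 0x112→b17/s1 L1-HIT; vc=[19,15]

OUTCOME = MISS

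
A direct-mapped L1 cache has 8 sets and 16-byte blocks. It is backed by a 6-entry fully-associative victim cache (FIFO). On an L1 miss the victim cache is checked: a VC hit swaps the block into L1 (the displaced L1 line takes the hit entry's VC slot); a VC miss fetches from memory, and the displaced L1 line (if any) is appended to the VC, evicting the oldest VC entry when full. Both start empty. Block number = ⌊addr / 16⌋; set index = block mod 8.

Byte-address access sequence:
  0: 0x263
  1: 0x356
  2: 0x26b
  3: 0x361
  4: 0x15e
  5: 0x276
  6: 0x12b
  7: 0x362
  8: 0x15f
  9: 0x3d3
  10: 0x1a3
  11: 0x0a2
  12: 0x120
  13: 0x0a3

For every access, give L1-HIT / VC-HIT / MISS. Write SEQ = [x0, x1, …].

#0 0x263→b38/s6 MISS; vc=[]
#1 0x356→b53/s5 MISS; vc=[]
#2 0x26b→b38/s6 L1-HIT; vc=[]
#3 0x361→b54/s6 MISS; vc=[38]
#4 0x15e→b21/s5 MISS; vc=[38,53]
#5 0x276→b39/s7 MISS; vc=[38,53]
#6 0x12b→b18/s2 MISS; vc=[38,53]
#7 0x362→b54/s6 L1-HIT; vc=[38,53]
#8 0x15f→b21/s5 L1-HIT; vc=[38,53]
#9 0x3d3→b61/s5 MISS; vc=[38,53,21]
#10 0x1a3→b26/s2 MISS; vc=[38,53,21,18]
#11 0xa2→b10/s2 MISS; vc=[38,53,21,18,26]
#12 0x120→b18/s2 VC-HIT; vc=[38,53,21,10,26]
#13 0xa3→b10/s2 VC-HIT; vc=[38,53,21,18,26]

SEQ = [MISS, MISS, L1-HIT, MISS, MISS, MISS, MISS, L1-HIT, L1-HIT, MISS, MISS, MISS, VC-HIT, VC-HIT]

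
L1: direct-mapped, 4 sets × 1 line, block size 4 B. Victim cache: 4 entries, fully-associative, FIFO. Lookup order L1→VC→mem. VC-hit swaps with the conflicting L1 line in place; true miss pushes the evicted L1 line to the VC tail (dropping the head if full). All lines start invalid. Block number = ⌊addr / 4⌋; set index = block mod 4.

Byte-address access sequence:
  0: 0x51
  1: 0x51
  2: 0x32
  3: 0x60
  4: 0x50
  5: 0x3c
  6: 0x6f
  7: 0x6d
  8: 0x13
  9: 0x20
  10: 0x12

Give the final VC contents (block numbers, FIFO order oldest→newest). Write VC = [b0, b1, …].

VC = [12, 15, 20, 8]

0: 0x51 (blk 20, set 0) → MISS  vc=[]
1: 0x51 (blk 20, set 0) → L1-HIT  vc=[]
2: 0x32 (blk 12, set 0) → MISS  vc=[20]
3: 0x60 (blk 24, set 0) → MISS  vc=[20, 12]
4: 0x50 (blk 20, set 0) → VC-HIT  vc=[24, 12]
5: 0x3c (blk 15, set 3) → MISS  vc=[24, 12]
6: 0x6f (blk 27, set 3) → MISS  vc=[24, 12, 15]
7: 0x6d (blk 27, set 3) → L1-HIT  vc=[24, 12, 15]
8: 0x13 (blk 4, set 0) → MISS  vc=[24, 12, 15, 20]
9: 0x20 (blk 8, set 0) → MISS  vc=[12, 15, 20, 4]
10: 0x12 (blk 4, set 0) → VC-HIT  vc=[12, 15, 20, 8]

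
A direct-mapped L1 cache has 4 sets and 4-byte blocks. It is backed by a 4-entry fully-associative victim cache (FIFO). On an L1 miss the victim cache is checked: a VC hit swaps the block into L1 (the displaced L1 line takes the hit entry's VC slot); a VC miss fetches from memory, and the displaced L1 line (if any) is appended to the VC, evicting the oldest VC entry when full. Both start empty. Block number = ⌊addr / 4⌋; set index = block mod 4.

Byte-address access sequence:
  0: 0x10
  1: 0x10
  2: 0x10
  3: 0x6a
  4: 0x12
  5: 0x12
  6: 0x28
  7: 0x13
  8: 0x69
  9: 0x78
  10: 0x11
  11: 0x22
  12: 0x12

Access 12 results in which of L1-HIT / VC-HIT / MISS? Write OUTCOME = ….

OUTCOME = VC-HIT

  [0] addr=0x10 blk=4 s=0: MISS | VC []
  [1] addr=0x10 blk=4 s=0: L1-HIT | VC []
  [2] addr=0x10 blk=4 s=0: L1-HIT | VC []
  [3] addr=0x6a blk=26 s=2: MISS | VC []
  [4] addr=0x12 blk=4 s=0: L1-HIT | VC []
  [5] addr=0x12 blk=4 s=0: L1-HIT | VC []
  [6] addr=0x28 blk=10 s=2: MISS | VC [26]
  [7] addr=0x13 blk=4 s=0: L1-HIT | VC [26]
  [8] addr=0x69 blk=26 s=2: VC-HIT | VC [10]
  [9] addr=0x78 blk=30 s=2: MISS | VC [10, 26]
  [10] addr=0x11 blk=4 s=0: L1-HIT | VC [10, 26]
  [11] addr=0x22 blk=8 s=0: MISS | VC [10, 26, 4]
  [12] addr=0x12 blk=4 s=0: VC-HIT | VC [10, 26, 8]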